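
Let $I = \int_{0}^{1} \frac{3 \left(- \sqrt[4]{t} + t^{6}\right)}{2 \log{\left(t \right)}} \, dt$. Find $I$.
$\log{\left(\frac{56 \sqrt{35}}{25} \right)}$

Replace the exponent $\frac{1}{4}$ by a parameter $a$: let $I(a) = \int_{0}^{1} \frac{3 \left(t^{6} - t^{a}\right)}{2 \log{\left(t \right)}} \, dt$.

Since $\dfrac{\partial}{\partial a}\,t^{a} = t^{a} \ln t$, the $\ln t$ in the denominator cancels and
$$\frac{dI}{da} = \int_{0}^{1} - \frac{3}{2} t^{a} \, dt = - \frac{3}{2} \left[\frac{t^{a+1}}{a+1}\right]_0^1 = - \frac{3}{2 a + 2}.$$

Integrating with respect to $a$ gives $I(a) = - \frac{3 \log{\left(a + 1 \right)}}{2} + \frac{3 \log{\left(7 \right)}}{2} + C$.

At $a = 6$ the integrand is identically $0$, so $I(6) = 0$. The closed form gives $0$, hence $C = 0$.

Setting $a = \frac{1}{4}$:
$$I = \log{\left(\frac{56 \sqrt{35}}{25} \right)}.$$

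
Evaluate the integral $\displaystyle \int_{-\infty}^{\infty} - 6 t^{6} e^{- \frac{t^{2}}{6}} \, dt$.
$- 2430 \sqrt{6} \sqrt{\pi}$

Consider the simpler parametrised integral
$$J(a) = \int_{-\infty}^{\infty} - 6 e^{- a t^{2}} \, dt = - \frac{6 \sqrt{\pi}}{\sqrt{a}}.$$

Differentiating under the integral sign brings down a factor of $(-t^2)$:
$$\frac{dJ}{da} = \int_{-\infty}^{\infty} 6 t^{2} e^{- a t^{2}} \, dt = \frac{3 \sqrt{\pi}}{a^{\frac{3}{2}}}.$$

Repeating $3$ times in total — each differentiation brings down another $(-t^2)$ — gives
$$\frac{d^{3}J}{da^{3}} = \int_{-\infty}^{\infty} 6 t^{6} e^{- a t^{2}} \, dt = \frac{45 \sqrt{\pi}}{4 a^{\frac{7}{2}}},$$
and the integrand here is $(-1)^{3}$ times the target integrand, so $I = (-1)^{3}\,\frac{d^{3}J}{da^{3}} = - \frac{45 \sqrt{\pi}}{4 a^{\frac{7}{2}}}$.

Setting $a = \frac{1}{6}$:
$$I = - 2430 \sqrt{6} \sqrt{\pi}.$$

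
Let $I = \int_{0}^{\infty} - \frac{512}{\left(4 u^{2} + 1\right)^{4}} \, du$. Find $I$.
$- 40 \pi$

Recall the elementary integral
$$J(a) = \int_{0}^{\infty} - \frac{2}{a^{2} + u^{2}} \, du = - \frac{\pi}{a}.$$

Differentiating under the integral sign with respect to $a$,
$$\frac{dJ}{da} = \int_{0}^{\infty} \frac{4 a}{\left(a^{2} + u^{2}\right)^{2}} \, du = \frac{\pi}{a^{2}},$$
so $\int_{0}^{\infty} - \frac{2}{\left(a^{2} + u^{2}\right)^{2}} \, du = - \frac{\pi}{2 a^{3}}$.

Repeating — each differentiation of $1/(u^2+a^2)^j$ produces $-2ja/(u^2+a^2)^{j+1}$ — and dividing through by $-2ja$ at each step yields, after $3$ differentiations in total,
$$\int_{0}^{\infty} - \frac{2}{\left(a^{2} + u^{2}\right)^{4}} \, du = - \frac{5 \pi}{16 a^{7}}.$$

Setting $a = \frac{1}{2}$:
$$I = - 40 \pi.$$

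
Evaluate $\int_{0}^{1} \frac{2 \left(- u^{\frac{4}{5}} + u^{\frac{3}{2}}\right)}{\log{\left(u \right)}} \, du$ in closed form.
$\log{\left(\frac{625}{324} \right)}$

Replace the exponent $\frac{3}{2}$ by a parameter $a$: let $I(a) = \int_{0}^{1} \frac{2 \left(- u^{\frac{4}{5}} + u^{a}\right)}{\log{\left(u \right)}} \, du$.

Since $\dfrac{\partial}{\partial a}\,u^{a} = u^{a} \ln u$, the $\ln u$ in the denominator cancels and
$$\frac{dI}{da} = \int_{0}^{1} 2 u^{a} \, du = 2 \left[\frac{u^{a+1}}{a+1}\right]_0^1 = \frac{2}{a + 1}.$$

Integrating with respect to $a$ gives $I(a) = \log{\left(\frac{25 \left(a + 1\right)^{2}}{81} \right)} + C$.

At $a = \frac{4}{5}$ the integrand is identically $0$, so $I(\frac{4}{5}) = 0$. The closed form gives $0$, hence $C = 0$.

Setting $a = \frac{3}{2}$:
$$I = \log{\left(\frac{625}{324} \right)}.$$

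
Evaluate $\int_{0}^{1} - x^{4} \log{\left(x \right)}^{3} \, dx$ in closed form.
$\frac{6}{625}$

Start from the elementary integral
$$J(a) = \int_{0}^{1} - x^{a} \, dx = - \frac{1}{a + 1}.$$

Differentiating under the integral sign brings down a factor of $\ln x$:
$$\frac{dJ}{da} = \int_{0}^{1} - x^{a} \log{\left(x \right)} \, dx = \frac{1}{\left(a + 1\right)^{2}}.$$

Repeating $3$ times in total — each differentiation brings down another $\ln x$ — gives
$$\frac{d^{3}J}{da^{3}} = \int_{0}^{1} - x^{a} \log{\left(x \right)}^{3} \, dx = \frac{6}{\left(a + 1\right)^{4}},$$
and the integrand here is exactly the target integrand, so $I = \frac{6}{\left(a + 1\right)^{4}}$.

Setting $a = 4$:
$$I = \frac{6}{625}.$$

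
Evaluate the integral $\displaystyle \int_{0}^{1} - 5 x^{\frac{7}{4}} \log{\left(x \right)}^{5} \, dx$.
$\frac{2457600}{1771561}$

Consider the simpler parametrised integral
$$J(a) = \int_{0}^{1} - 5 x^{a} \, dx = - \frac{5}{a + 1}.$$

Differentiating under the integral sign brings down a factor of $\ln x$:
$$\frac{dJ}{da} = \int_{0}^{1} - 5 x^{a} \log{\left(x \right)} \, dx = \frac{5}{\left(a + 1\right)^{2}}.$$

Repeating $5$ times in total — each differentiation brings down another $\ln x$ — gives
$$\frac{d^{5}J}{da^{5}} = \int_{0}^{1} - 5 x^{a} \log{\left(x \right)}^{5} \, dx = \frac{600}{\left(a + 1\right)^{6}},$$
and the integrand here is exactly the target integrand, so $I = \frac{600}{\left(a + 1\right)^{6}}$.

Setting $a = \frac{7}{4}$:
$$I = \frac{2457600}{1771561}.$$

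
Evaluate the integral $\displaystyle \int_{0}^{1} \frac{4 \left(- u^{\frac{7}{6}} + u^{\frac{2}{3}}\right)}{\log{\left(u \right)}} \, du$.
$\log{\left(\frac{10000}{28561} \right)}$

Introduce a parameter $a$ in the exponent: let $I(a) = \int_{0}^{1} \frac{4 \left(- u^{\frac{7}{6}} + u^{a}\right)}{\log{\left(u \right)}} \, du$.

Since $\dfrac{\partial}{\partial a}\,u^{a} = u^{a} \ln u$, the $\ln u$ in the denominator cancels and
$$\frac{dI}{da} = \int_{0}^{1} 4 u^{a} \, du = 4 \left[\frac{u^{a+1}}{a+1}\right]_0^1 = \frac{4}{a + 1}.$$

Integrating with respect to $a$ gives $I(a) = \log{\left(\frac{1296 \left(a + 1\right)^{4}}{28561} \right)} + C$.

At $a = \frac{7}{6}$ the integrand is identically $0$, so $I(\frac{7}{6}) = 0$. The closed form gives $0$, hence $C = 0$.

Setting $a = \frac{2}{3}$:
$$I = \log{\left(\frac{10000}{28561} \right)}.$$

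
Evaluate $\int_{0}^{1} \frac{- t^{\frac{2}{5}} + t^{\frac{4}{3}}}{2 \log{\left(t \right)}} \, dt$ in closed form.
$- \frac{\log{\left(3 \right)}}{2} + \frac{\log{\left(5 \right)}}{2}$

Introduce a parameter $a$ in the exponent: let $I(a) = \int_{0}^{1} \frac{t^{\frac{4}{3}} - t^{a}}{2 \log{\left(t \right)}} \, dt$.

Since $\dfrac{\partial}{\partial a}\,t^{a} = t^{a} \ln t$, the $\ln t$ in the denominator cancels and
$$\frac{dI}{da} = \int_{0}^{1} - \frac{1}{2} t^{a} \, dt = - \frac{1}{2} \left[\frac{t^{a+1}}{a+1}\right]_0^1 = - \frac{1}{2 a + 2}.$$

Integrating with respect to $a$ gives $I(a) = - \frac{\log{\left(a + 1 \right)}}{2} - \frac{\log{\left(3 \right)}}{2} + \frac{\log{\left(7 \right)}}{2} + C$.

At $a = \frac{4}{3}$ the integrand is identically $0$, so $I(\frac{4}{3}) = 0$. The closed form gives $0$, hence $C = 0$.

Setting $a = \frac{2}{5}$:
$$I = - \frac{\log{\left(3 \right)}}{2} + \frac{\log{\left(5 \right)}}{2}.$$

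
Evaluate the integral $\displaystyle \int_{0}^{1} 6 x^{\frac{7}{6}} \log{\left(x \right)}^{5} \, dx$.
$- \frac{33592320}{4826809}$

Begin with the known integral
$$J(a) = \int_{0}^{1} 6 x^{a} \, dx = \frac{6}{a + 1}.$$

Differentiating under the integral sign brings down a factor of $\ln x$:
$$\frac{dJ}{da} = \int_{0}^{1} 6 x^{a} \log{\left(x \right)} \, dx = - \frac{6}{\left(a + 1\right)^{2}}.$$

Repeating $5$ times in total — each differentiation brings down another $\ln x$ — gives
$$\frac{d^{5}J}{da^{5}} = \int_{0}^{1} 6 x^{a} \log{\left(x \right)}^{5} \, dx = - \frac{720}{\left(a + 1\right)^{6}},$$
and the integrand here is exactly the target integrand, so $I = - \frac{720}{\left(a + 1\right)^{6}}$.

Setting $a = \frac{7}{6}$:
$$I = - \frac{33592320}{4826809}.$$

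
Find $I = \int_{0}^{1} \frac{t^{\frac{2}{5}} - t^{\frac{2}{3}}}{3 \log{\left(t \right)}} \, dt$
$\log{\left(\frac{\sqrt[3]{105}}{5} \right)}$

Consider the one-parameter family: let $I(a) = \int_{0}^{1} \frac{- t^{\frac{2}{3}} + t^{a}}{3 \log{\left(t \right)}} \, dt$.

Since $\dfrac{\partial}{\partial a}\,t^{a} = t^{a} \ln t$, the $\ln t$ in the denominator cancels and
$$\frac{dI}{da} = \int_{0}^{1} \frac{1}{3} t^{a} \, dt = \frac{1}{3} \left[\frac{t^{a+1}}{a+1}\right]_0^1 = \frac{1}{3 \left(a + 1\right)}.$$

Integrating with respect to $a$ gives $I(a) = \frac{\log{\left(a + 1 \right)}}{3} - \frac{\log{\left(5 \right)}}{3} + \frac{\log{\left(3 \right)}}{3} + C$.

At $a = \frac{2}{3}$ the integrand is identically $0$, so $I(\frac{2}{3}) = 0$. The closed form gives $0$, hence $C = 0$.

Setting $a = \frac{2}{5}$:
$$I = \log{\left(\frac{\sqrt[3]{105}}{5} \right)}.$$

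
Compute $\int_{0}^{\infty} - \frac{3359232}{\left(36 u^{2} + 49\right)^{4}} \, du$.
$- \frac{87480 \pi}{823543}$

Start from the standard arctangent integral
$$J(a) = \int_{0}^{\infty} - \frac{2}{a^{2} + u^{2}} \, du = - \frac{\pi}{a}.$$

Differentiating under the integral sign with respect to $a$,
$$\frac{dJ}{da} = \int_{0}^{\infty} \frac{4 a}{\left(a^{2} + u^{2}\right)^{2}} \, du = \frac{\pi}{a^{2}},$$
so $\int_{0}^{\infty} - \frac{2}{\left(a^{2} + u^{2}\right)^{2}} \, du = - \frac{\pi}{2 a^{3}}$.

Repeating — each differentiation of $1/(u^2+a^2)^j$ produces $-2ja/(u^2+a^2)^{j+1}$ — and dividing through by $-2ja$ at each step yields, after $3$ differentiations in total,
$$\int_{0}^{\infty} - \frac{2}{\left(a^{2} + u^{2}\right)^{4}} \, du = - \frac{5 \pi}{16 a^{7}}.$$

Setting $a = \frac{7}{6}$:
$$I = - \frac{87480 \pi}{823543}.$$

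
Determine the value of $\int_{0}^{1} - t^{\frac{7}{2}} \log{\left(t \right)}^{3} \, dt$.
$\frac{32}{2187}$

Start from the elementary integral
$$J(a) = \int_{0}^{1} - t^{a} \, dt = - \frac{1}{a + 1}.$$

Differentiating under the integral sign brings down a factor of $\ln t$:
$$\frac{dJ}{da} = \int_{0}^{1} - t^{a} \log{\left(t \right)} \, dt = \frac{1}{\left(a + 1\right)^{2}}.$$

Repeating $3$ times in total — each differentiation brings down another $\ln t$ — gives
$$\frac{d^{3}J}{da^{3}} = \int_{0}^{1} - t^{a} \log{\left(t \right)}^{3} \, dt = \frac{6}{\left(a + 1\right)^{4}},$$
and the integrand here is exactly the target integrand, so $I = \frac{6}{\left(a + 1\right)^{4}}$.

Setting $a = \frac{7}{2}$:
$$I = \frac{32}{2187}.$$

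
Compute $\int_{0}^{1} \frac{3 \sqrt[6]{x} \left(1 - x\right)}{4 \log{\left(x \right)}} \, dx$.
$- \frac{3 \log{\left(13 \right)}}{4} + \frac{3 \log{\left(7 \right)}}{4}$

Consider the one-parameter family: let $I(a) = \int_{0}^{1} \frac{3 \left(\sqrt[6]{x} - x^{a}\right)}{4 \log{\left(x \right)}} \, dx$.

Since $\dfrac{\partial}{\partial a}\,x^{a} = x^{a} \ln x$, the $\ln x$ in the denominator cancels and
$$\frac{dI}{da} = \int_{0}^{1} - \frac{3}{4} x^{a} \, dx = - \frac{3}{4} \left[\frac{x^{a+1}}{a+1}\right]_0^1 = - \frac{3}{4 a + 4}.$$

Integrating with respect to $a$ gives $I(a) = - \frac{3 \log{\left(a + 1 \right)}}{4} - \frac{3 \log{\left(6 \right)}}{4} + \frac{3 \log{\left(7 \right)}}{4} + C$.

At $a = \frac{1}{6}$ the integrand is identically $0$, so $I(\frac{1}{6}) = 0$. The closed form gives $0$, hence $C = 0$.

Setting $a = \frac{7}{6}$:
$$I = - \frac{3 \log{\left(13 \right)}}{4} + \frac{3 \log{\left(7 \right)}}{4}.$$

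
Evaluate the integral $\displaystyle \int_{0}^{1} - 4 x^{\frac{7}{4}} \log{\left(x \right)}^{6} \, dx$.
$- \frac{47185920}{19487171}$

Begin with the known integral
$$J(a) = \int_{0}^{1} - 4 x^{a} \, dx = - \frac{4}{a + 1}.$$

Differentiating under the integral sign brings down a factor of $\ln x$:
$$\frac{dJ}{da} = \int_{0}^{1} - 4 x^{a} \log{\left(x \right)} \, dx = \frac{4}{\left(a + 1\right)^{2}}.$$

Repeating $6$ times in total — each differentiation brings down another $\ln x$ — gives
$$\frac{d^{6}J}{da^{6}} = \int_{0}^{1} - 4 x^{a} \log{\left(x \right)}^{6} \, dx = - \frac{2880}{\left(a + 1\right)^{7}},$$
and the integrand here is exactly the target integrand, so $I = - \frac{2880}{\left(a + 1\right)^{7}}$.

Setting $a = \frac{7}{4}$:
$$I = - \frac{47185920}{19487171}.$$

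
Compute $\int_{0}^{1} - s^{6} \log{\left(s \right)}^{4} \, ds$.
$- \frac{24}{16807}$

Begin with the known integral
$$J(a) = \int_{0}^{1} - s^{a} \, ds = - \frac{1}{a + 1}.$$

Differentiating under the integral sign brings down a factor of $\ln s$:
$$\frac{dJ}{da} = \int_{0}^{1} - s^{a} \log{\left(s \right)} \, ds = \frac{1}{\left(a + 1\right)^{2}}.$$

Repeating $4$ times in total — each differentiation brings down another $\ln s$ — gives
$$\frac{d^{4}J}{da^{4}} = \int_{0}^{1} - s^{a} \log{\left(s \right)}^{4} \, ds = - \frac{24}{\left(a + 1\right)^{5}},$$
and the integrand here is exactly the target integrand, so $I = - \frac{24}{\left(a + 1\right)^{5}}$.

Setting $a = 6$:
$$I = - \frac{24}{16807}.$$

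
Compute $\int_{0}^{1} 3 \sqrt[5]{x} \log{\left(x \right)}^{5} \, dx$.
$- \frac{78125}{648}$

Begin with the known integral
$$J(a) = \int_{0}^{1} 3 x^{a} \, dx = \frac{3}{a + 1}.$$

Differentiating under the integral sign brings down a factor of $\ln x$:
$$\frac{dJ}{da} = \int_{0}^{1} 3 x^{a} \log{\left(x \right)} \, dx = - \frac{3}{\left(a + 1\right)^{2}}.$$

Repeating $5$ times in total — each differentiation brings down another $\ln x$ — gives
$$\frac{d^{5}J}{da^{5}} = \int_{0}^{1} 3 x^{a} \log{\left(x \right)}^{5} \, dx = - \frac{360}{\left(a + 1\right)^{6}},$$
and the integrand here is exactly the target integrand, so $I = - \frac{360}{\left(a + 1\right)^{6}}$.

Setting $a = \frac{1}{5}$:
$$I = - \frac{78125}{648}.$$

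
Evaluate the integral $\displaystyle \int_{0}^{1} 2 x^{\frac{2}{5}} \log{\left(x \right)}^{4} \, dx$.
$\frac{150000}{16807}$

Consider the simpler parametrised integral
$$J(a) = \int_{0}^{1} 2 x^{a} \, dx = \frac{2}{a + 1}.$$

Differentiating under the integral sign brings down a factor of $\ln x$:
$$\frac{dJ}{da} = \int_{0}^{1} 2 x^{a} \log{\left(x \right)} \, dx = - \frac{2}{\left(a + 1\right)^{2}}.$$

Repeating $4$ times in total — each differentiation brings down another $\ln x$ — gives
$$\frac{d^{4}J}{da^{4}} = \int_{0}^{1} 2 x^{a} \log{\left(x \right)}^{4} \, dx = \frac{48}{\left(a + 1\right)^{5}},$$
and the integrand here is exactly the target integrand, so $I = \frac{48}{\left(a + 1\right)^{5}}$.

Setting $a = \frac{2}{5}$:
$$I = \frac{150000}{16807}.$$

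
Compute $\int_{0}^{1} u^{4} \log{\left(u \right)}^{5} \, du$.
$- \frac{24}{3125}$

Start from the elementary integral
$$J(a) = \int_{0}^{1} u^{a} \, du = \frac{1}{a + 1}.$$

Differentiating under the integral sign brings down a factor of $\ln u$:
$$\frac{dJ}{da} = \int_{0}^{1} u^{a} \log{\left(u \right)} \, du = - \frac{1}{\left(a + 1\right)^{2}}.$$

Repeating $5$ times in total — each differentiation brings down another $\ln u$ — gives
$$\frac{d^{5}J}{da^{5}} = \int_{0}^{1} u^{a} \log{\left(u \right)}^{5} \, du = - \frac{120}{\left(a + 1\right)^{6}},$$
and the integrand here is exactly the target integrand, so $I = - \frac{120}{\left(a + 1\right)^{6}}$.

Setting $a = 4$:
$$I = - \frac{24}{3125}.$$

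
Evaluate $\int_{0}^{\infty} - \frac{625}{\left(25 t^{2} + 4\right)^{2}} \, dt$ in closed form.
$- \frac{125 \pi}{32}$

Recall the elementary integral
$$J(a) = \int_{0}^{\infty} - \frac{1}{a^{2} + t^{2}} \, dt = - \frac{\pi}{2 a}.$$

Differentiating under the integral sign with respect to $a$,
$$\frac{dJ}{da} = \int_{0}^{\infty} \frac{2 a}{\left(a^{2} + t^{2}\right)^{2}} \, dt = \frac{\pi}{2 a^{2}},$$
so $\int_{0}^{\infty} - \frac{1}{\left(a^{2} + t^{2}\right)^{2}} \, dt = - \frac{\pi}{4 a^{3}}$.

Setting $a = \frac{2}{5}$:
$$I = - \frac{125 \pi}{32}.$$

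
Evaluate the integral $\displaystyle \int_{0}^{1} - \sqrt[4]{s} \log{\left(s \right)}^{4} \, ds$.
$- \frac{24576}{3125}$

Begin with the known integral
$$J(a) = \int_{0}^{1} - s^{a} \, ds = - \frac{1}{a + 1}.$$

Differentiating under the integral sign brings down a factor of $\ln s$:
$$\frac{dJ}{da} = \int_{0}^{1} - s^{a} \log{\left(s \right)} \, ds = \frac{1}{\left(a + 1\right)^{2}}.$$

Repeating $4$ times in total — each differentiation brings down another $\ln s$ — gives
$$\frac{d^{4}J}{da^{4}} = \int_{0}^{1} - s^{a} \log{\left(s \right)}^{4} \, ds = - \frac{24}{\left(a + 1\right)^{5}},$$
and the integrand here is exactly the target integrand, so $I = - \frac{24}{\left(a + 1\right)^{5}}$.

Setting $a = \frac{1}{4}$:
$$I = - \frac{24576}{3125}.$$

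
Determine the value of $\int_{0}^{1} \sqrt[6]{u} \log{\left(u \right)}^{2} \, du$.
$\frac{432}{343}$

Consider the simpler parametrised integral
$$J(a) = \int_{0}^{1} u^{a} \, du = \frac{1}{a + 1}.$$

Differentiating under the integral sign brings down a factor of $\ln u$:
$$\frac{dJ}{da} = \int_{0}^{1} u^{a} \log{\left(u \right)} \, du = - \frac{1}{\left(a + 1\right)^{2}}.$$

Repeating twice in total — each differentiation brings down another $\ln u$ — gives
$$\frac{d^{2}J}{da^{2}} = \int_{0}^{1} u^{a} \log{\left(u \right)}^{2} \, du = \frac{2}{\left(a + 1\right)^{3}},$$
and the integrand here is exactly the target integrand, so $I = \frac{2}{\left(a + 1\right)^{3}}$.

Setting $a = \frac{1}{6}$:
$$I = \frac{432}{343}.$$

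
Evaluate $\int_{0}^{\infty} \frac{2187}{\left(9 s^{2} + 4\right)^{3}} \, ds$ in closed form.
$\frac{2187 \pi}{512}$

Recall the elementary integral
$$J(a) = \int_{0}^{\infty} \frac{3}{a^{2} + s^{2}} \, ds = \frac{3 \pi}{2 a}.$$

Differentiating under the integral sign with respect to $a$,
$$\frac{dJ}{da} = \int_{0}^{\infty} - \frac{6 a}{\left(a^{2} + s^{2}\right)^{2}} \, ds = - \frac{3 \pi}{2 a^{2}},$$
so $\int_{0}^{\infty} \frac{3}{\left(a^{2} + s^{2}\right)^{2}} \, ds = \frac{3 \pi}{4 a^{3}}$.

Repeating — each differentiation of $1/(s^2+a^2)^j$ produces $-2ja/(s^2+a^2)^{j+1}$ — and dividing through by $-2ja$ at each step yields, after $2$ differentiations in total,
$$\int_{0}^{\infty} \frac{3}{\left(a^{2} + s^{2}\right)^{3}} \, ds = \frac{9 \pi}{16 a^{5}}.$$

Setting $a = \frac{2}{3}$:
$$I = \frac{2187 \pi}{512}.$$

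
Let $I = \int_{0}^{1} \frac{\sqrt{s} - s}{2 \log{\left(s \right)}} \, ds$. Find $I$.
$- \log{\left(2 \right)} + \frac{\log{\left(3 \right)}}{2}$

Replace the exponent $\frac{1}{2}$ by a parameter $a$: let $I(a) = \int_{0}^{1} \frac{- s + s^{a}}{2 \log{\left(s \right)}} \, ds$.

Since $\dfrac{\partial}{\partial a}\,s^{a} = s^{a} \ln s$, the $\ln s$ in the denominator cancels and
$$\frac{dI}{da} = \int_{0}^{1} \frac{1}{2} s^{a} \, ds = \frac{1}{2} \left[\frac{s^{a+1}}{a+1}\right]_0^1 = \frac{1}{2 \left(a + 1\right)}.$$

Integrating with respect to $a$ gives $I(a) = \frac{\log{\left(a + 1 \right)}}{2} - \frac{\log{\left(2 \right)}}{2} + C$.

At $a = 1$ the integrand is identically $0$, so $I(1) = 0$. The closed form gives $0$, hence $C = 0$.

Setting $a = \frac{1}{2}$:
$$I = - \log{\left(2 \right)} + \frac{\log{\left(3 \right)}}{2}.$$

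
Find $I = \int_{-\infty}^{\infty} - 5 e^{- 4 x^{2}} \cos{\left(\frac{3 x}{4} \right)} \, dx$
$- \frac{5 \sqrt{\pi}}{2 e^{\frac{9}{256}}}$

Treat the cosine frequency as a parameter and define $I(b) = \int_{-\infty}^{\infty} - 5 e^{- 4 x^{2}} \cos{\left(b x \right)} \, dx$.

Differentiating under the integral sign,
$$I'(b) = \int_{-\infty}^{\infty} 5 x e^{- 4 x^{2}} \sin{\left(b x \right)} \, dx.$$

Integrate $\int_{-\infty}^{\infty} x \sin(b x)\, e^{- 4 x^{2}}\, dx$ by parts with $u = \sin(b x)$ and $dv = x\, e^{- 4 x^{2}}\, dx$, giving $v = - \frac{e^{- 4 x^{2}}}{8}$. The boundary term vanishes and
$$\int_{-\infty}^{\infty} x \sin(b x)\, e^{- 4 x^{2}}\, dx = \frac{b}{8} \int_{-\infty}^{\infty} \cos(b x)\, e^{- 4 x^{2}}\, dx,$$
so $I'(b) = - \frac{b}{8}\, I(b)$.

This is a separable first-order ODE; solving with the initial condition $I(0) = \int_{-\infty}^{\infty} - 5 e^{- 4 x^{2}}\,dx = - \frac{5 \sqrt{\pi}}{2}$ gives
$$I(b) = - \frac{5 \sqrt{\pi} e^{- \frac{b^{2}}{16}}}{2}.$$

Setting $b = \frac{3}{4}$:
$$I = - \frac{5 \sqrt{\pi}}{2 e^{\frac{9}{256}}}.$$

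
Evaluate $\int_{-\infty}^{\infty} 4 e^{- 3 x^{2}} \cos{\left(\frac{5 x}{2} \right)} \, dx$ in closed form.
$\frac{4 \sqrt{3} \sqrt{\pi}}{3 e^{\frac{25}{48}}}$

Treat the cosine frequency as a parameter and define $I(b) = \int_{-\infty}^{\infty} 4 e^{- 3 x^{2}} \cos{\left(b x \right)} \, dx$.

Differentiating under the integral sign,
$$I'(b) = \int_{-\infty}^{\infty} - 4 x e^{- 3 x^{2}} \sin{\left(b x \right)} \, dx.$$

Integrate $\int_{-\infty}^{\infty} x \sin(b x)\, e^{- 3 x^{2}}\, dx$ by parts with $u = \sin(b x)$ and $dv = x\, e^{- 3 x^{2}}\, dx$, giving $v = - \frac{e^{- 3 x^{2}}}{6}$. The boundary term vanishes and
$$\int_{-\infty}^{\infty} x \sin(b x)\, e^{- 3 x^{2}}\, dx = \frac{b}{6} \int_{-\infty}^{\infty} \cos(b x)\, e^{- 3 x^{2}}\, dx,$$
so $I'(b) = - \frac{b}{6}\, I(b)$.

This is a separable first-order ODE; solving with the initial condition $I(0) = \int_{-\infty}^{\infty} 4 e^{- 3 x^{2}}\,dx = \frac{4 \sqrt{3} \sqrt{\pi}}{3}$ gives
$$I(b) = \frac{4 \sqrt{3} \sqrt{\pi} e^{- \frac{b^{2}}{12}}}{3}.$$

Setting $b = \frac{5}{2}$:
$$I = \frac{4 \sqrt{3} \sqrt{\pi}}{3 e^{\frac{25}{48}}}.$$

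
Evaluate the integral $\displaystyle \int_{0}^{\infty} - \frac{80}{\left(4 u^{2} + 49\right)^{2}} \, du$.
$- \frac{10 \pi}{343}$

Begin with the known result
$$J(a) = \int_{0}^{\infty} - \frac{5}{a^{2} + u^{2}} \, du = - \frac{5 \pi}{2 a}.$$

Differentiating under the integral sign with respect to $a$,
$$\frac{dJ}{da} = \int_{0}^{\infty} \frac{10 a}{\left(a^{2} + u^{2}\right)^{2}} \, du = \frac{5 \pi}{2 a^{2}},$$
so $\int_{0}^{\infty} - \frac{5}{\left(a^{2} + u^{2}\right)^{2}} \, du = - \frac{5 \pi}{4 a^{3}}$.

Setting $a = \frac{7}{2}$:
$$I = - \frac{10 \pi}{343}.$$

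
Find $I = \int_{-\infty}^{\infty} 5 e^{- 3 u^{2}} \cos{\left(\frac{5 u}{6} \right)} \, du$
$\frac{5 \sqrt{3} \sqrt{\pi}}{3 e^{\frac{25}{432}}}$

Define $I(b) = \int_{-\infty}^{\infty} 5 e^{- 3 u^{2}} \cos{\left(b u \right)} \, du$.

Differentiating under the integral sign,
$$I'(b) = \int_{-\infty}^{\infty} - 5 u e^{- 3 u^{2}} \sin{\left(b u \right)} \, du.$$

Integrate $\int_{-\infty}^{\infty} u \sin(b u)\, e^{- 3 u^{2}}\, du$ by parts with $w = \sin(b u)$ and $dv = u\, e^{- 3 u^{2}}\, du$, giving $v = - \frac{e^{- 3 u^{2}}}{6}$. The boundary term vanishes and
$$\int_{-\infty}^{\infty} u \sin(b u)\, e^{- 3 u^{2}}\, du = \frac{b}{6} \int_{-\infty}^{\infty} \cos(b u)\, e^{- 3 u^{2}}\, du,$$
so $I'(b) = - \frac{b}{6}\, I(b)$.

This is a separable first-order ODE; solving with the initial condition $I(0) = \int_{-\infty}^{\infty} 5 e^{- 3 u^{2}}\,du = \frac{5 \sqrt{3} \sqrt{\pi}}{3}$ gives
$$I(b) = \frac{5 \sqrt{3} \sqrt{\pi} e^{- \frac{b^{2}}{12}}}{3}.$$

Setting $b = \frac{5}{6}$:
$$I = \frac{5 \sqrt{3} \sqrt{\pi}}{3 e^{\frac{25}{432}}}.$$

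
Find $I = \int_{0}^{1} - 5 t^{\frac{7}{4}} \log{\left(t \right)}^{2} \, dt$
$- \frac{640}{1331}$

Begin with the known integral
$$J(a) = \int_{0}^{1} - 5 t^{a} \, dt = - \frac{5}{a + 1}.$$

Differentiating under the integral sign brings down a factor of $\ln t$:
$$\frac{dJ}{da} = \int_{0}^{1} - 5 t^{a} \log{\left(t \right)} \, dt = \frac{5}{\left(a + 1\right)^{2}}.$$

Repeating twice in total — each differentiation brings down another $\ln t$ — gives
$$\frac{d^{2}J}{da^{2}} = \int_{0}^{1} - 5 t^{a} \log{\left(t \right)}^{2} \, dt = - \frac{10}{\left(a + 1\right)^{3}},$$
and the integrand here is exactly the target integrand, so $I = - \frac{10}{\left(a + 1\right)^{3}}$.

Setting $a = \frac{7}{4}$:
$$I = - \frac{640}{1331}.$$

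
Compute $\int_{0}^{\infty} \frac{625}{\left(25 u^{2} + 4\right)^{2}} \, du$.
$\frac{125 \pi}{32}$

Recall the elementary integral
$$J(a) = \int_{0}^{\infty} \frac{1}{a^{2} + u^{2}} \, du = \frac{\pi}{2 a}.$$

Differentiating under the integral sign with respect to $a$,
$$\frac{dJ}{da} = \int_{0}^{\infty} - \frac{2 a}{\left(a^{2} + u^{2}\right)^{2}} \, du = - \frac{\pi}{2 a^{2}},$$
so $\int_{0}^{\infty} \frac{1}{\left(a^{2} + u^{2}\right)^{2}} \, du = \frac{\pi}{4 a^{3}}$.

Setting $a = \frac{2}{5}$:
$$I = \frac{125 \pi}{32}.$$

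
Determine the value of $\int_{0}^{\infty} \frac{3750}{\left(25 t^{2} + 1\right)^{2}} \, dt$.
$\frac{375 \pi}{2}$

Begin with the known result
$$J(a) = \int_{0}^{\infty} \frac{6}{a^{2} + t^{2}} \, dt = \frac{3 \pi}{a}.$$

Differentiating under the integral sign with respect to $a$,
$$\frac{dJ}{da} = \int_{0}^{\infty} - \frac{12 a}{\left(a^{2} + t^{2}\right)^{2}} \, dt = - \frac{3 \pi}{a^{2}},$$
so $\int_{0}^{\infty} \frac{6}{\left(a^{2} + t^{2}\right)^{2}} \, dt = \frac{3 \pi}{2 a^{3}}$.

Setting $a = \frac{1}{5}$:
$$I = \frac{375 \pi}{2}.$$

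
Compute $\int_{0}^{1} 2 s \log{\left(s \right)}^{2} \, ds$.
$\frac{1}{2}$

Consider the simpler parametrised integral
$$J(a) = \int_{0}^{1} 2 s^{a} \, ds = \frac{2}{a + 1}.$$

Differentiating under the integral sign brings down a factor of $\ln s$:
$$\frac{dJ}{da} = \int_{0}^{1} 2 s^{a} \log{\left(s \right)} \, ds = - \frac{2}{\left(a + 1\right)^{2}}.$$

Repeating twice in total — each differentiation brings down another $\ln s$ — gives
$$\frac{d^{2}J}{da^{2}} = \int_{0}^{1} 2 s^{a} \log{\left(s \right)}^{2} \, ds = \frac{4}{\left(a + 1\right)^{3}},$$
and the integrand here is exactly the target integrand, so $I = \frac{4}{\left(a + 1\right)^{3}}$.

Setting $a = 1$:
$$I = \frac{1}{2}.$$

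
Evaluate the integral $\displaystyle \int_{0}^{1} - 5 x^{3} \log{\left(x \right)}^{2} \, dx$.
$- \frac{5}{32}$

Consider the simpler parametrised integral
$$J(a) = \int_{0}^{1} - 5 x^{a} \, dx = - \frac{5}{a + 1}.$$

Differentiating under the integral sign brings down a factor of $\ln x$:
$$\frac{dJ}{da} = \int_{0}^{1} - 5 x^{a} \log{\left(x \right)} \, dx = \frac{5}{\left(a + 1\right)^{2}}.$$

Repeating twice in total — each differentiation brings down another $\ln x$ — gives
$$\frac{d^{2}J}{da^{2}} = \int_{0}^{1} - 5 x^{a} \log{\left(x \right)}^{2} \, dx = - \frac{10}{\left(a + 1\right)^{3}},$$
and the integrand here is exactly the target integrand, so $I = - \frac{10}{\left(a + 1\right)^{3}}$.

Setting $a = 3$:
$$I = - \frac{5}{32}.$$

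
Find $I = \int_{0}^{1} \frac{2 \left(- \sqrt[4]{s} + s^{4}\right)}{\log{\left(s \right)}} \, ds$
$\log{\left(16 \right)}$

Consider the one-parameter family: let $I(a) = \int_{0}^{1} \frac{2 \left(- \sqrt[4]{s} + s^{a}\right)}{\log{\left(s \right)}} \, ds$.

Since $\dfrac{\partial}{\partial a}\,s^{a} = s^{a} \ln s$, the $\ln s$ in the denominator cancels and
$$\frac{dI}{da} = \int_{0}^{1} 2 s^{a} \, ds = 2 \left[\frac{s^{a+1}}{a+1}\right]_0^1 = \frac{2}{a + 1}.$$

Integrating with respect to $a$ gives $I(a) = \log{\left(\frac{16 \left(a + 1\right)^{2}}{25} \right)} + C$.

At $a = \frac{1}{4}$ the integrand is identically $0$, so $I(\frac{1}{4}) = 0$. The closed form gives $0$, hence $C = 0$.

Setting $a = 4$:
$$I = \log{\left(16 \right)}.$$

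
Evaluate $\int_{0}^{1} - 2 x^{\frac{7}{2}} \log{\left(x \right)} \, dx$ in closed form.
$\frac{8}{81}$

Start from the elementary integral
$$J(a) = \int_{0}^{1} - 2 x^{a} \, dx = - \frac{2}{a + 1}.$$

Differentiating under the integral sign brings down a factor of $\ln x$:
$$\frac{dJ}{da} = \int_{0}^{1} - 2 x^{a} \log{\left(x \right)} \, dx = \frac{2}{\left(a + 1\right)^{2}}.$$

The integral on the left is $I$, so $I = \frac{2}{\left(a + 1\right)^{2}}$.

Setting $a = \frac{7}{2}$:
$$I = \frac{8}{81}.$$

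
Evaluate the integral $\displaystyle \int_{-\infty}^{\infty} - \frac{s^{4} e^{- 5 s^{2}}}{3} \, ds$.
$- \frac{\sqrt{5} \sqrt{\pi}}{500}$

Begin with the known integral
$$J(a) = \int_{-\infty}^{\infty} - \frac{e^{- a s^{2}}}{3} \, ds = - \frac{\sqrt{\pi}}{3 \sqrt{a}}.$$

Differentiating under the integral sign brings down a factor of $(-s^2)$:
$$\frac{dJ}{da} = \int_{-\infty}^{\infty} \frac{s^{2} e^{- a s^{2}}}{3} \, ds = \frac{\sqrt{\pi}}{6 a^{\frac{3}{2}}}.$$

Repeating twice in total — each differentiation brings down another $(-s^2)$ — gives
$$\frac{d^{2}J}{da^{2}} = \int_{-\infty}^{\infty} - \frac{s^{4} e^{- a s^{2}}}{3} \, ds = - \frac{\sqrt{\pi}}{4 a^{\frac{5}{2}}},$$
and the integrand here is exactly the target integrand, so $I = - \frac{\sqrt{\pi}}{4 a^{\frac{5}{2}}}$.

Setting $a = 5$:
$$I = - \frac{\sqrt{5} \sqrt{\pi}}{500}.$$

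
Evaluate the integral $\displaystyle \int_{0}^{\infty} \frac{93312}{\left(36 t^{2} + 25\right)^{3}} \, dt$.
$\frac{2916 \pi}{3125}$

Begin with the known result
$$J(a) = \int_{0}^{\infty} \frac{2}{a^{2} + t^{2}} \, dt = \frac{\pi}{a}.$$

Differentiating under the integral sign with respect to $a$,
$$\frac{dJ}{da} = \int_{0}^{\infty} - \frac{4 a}{\left(a^{2} + t^{2}\right)^{2}} \, dt = - \frac{\pi}{a^{2}},$$
so $\int_{0}^{\infty} \frac{2}{\left(a^{2} + t^{2}\right)^{2}} \, dt = \frac{\pi}{2 a^{3}}$.

Repeating — each differentiation of $1/(t^2+a^2)^j$ produces $-2ja/(t^2+a^2)^{j+1}$ — and dividing through by $-2ja$ at each step yields, after $2$ differentiations in total,
$$\int_{0}^{\infty} \frac{2}{\left(a^{2} + t^{2}\right)^{3}} \, dt = \frac{3 \pi}{8 a^{5}}.$$

Setting $a = \frac{5}{6}$:
$$I = \frac{2916 \pi}{3125}.$$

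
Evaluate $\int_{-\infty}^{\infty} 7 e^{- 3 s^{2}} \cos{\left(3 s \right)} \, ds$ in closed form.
$\frac{7 \sqrt{3} \sqrt{\pi}}{3 e^{\frac{3}{4}}}$

Let $b$ denote the cosine frequency and define $I(b) = \int_{-\infty}^{\infty} 7 e^{- 3 s^{2}} \cos{\left(b s \right)} \, ds$.

Differentiating under the integral sign,
$$I'(b) = \int_{-\infty}^{\infty} - 7 s e^{- 3 s^{2}} \sin{\left(b s \right)} \, ds.$$

Integrate $\int_{-\infty}^{\infty} s \sin(b s)\, e^{- 3 s^{2}}\, ds$ by parts with $u = \sin(b s)$ and $dv = s\, e^{- 3 s^{2}}\, ds$, giving $v = - \frac{e^{- 3 s^{2}}}{6}$. The boundary term vanishes and
$$\int_{-\infty}^{\infty} s \sin(b s)\, e^{- 3 s^{2}}\, ds = \frac{b}{6} \int_{-\infty}^{\infty} \cos(b s)\, e^{- 3 s^{2}}\, ds,$$
so $I'(b) = - \frac{b}{6}\, I(b)$.

This is a separable first-order ODE; solving with the initial condition $I(0) = \int_{-\infty}^{\infty} 7 e^{- 3 s^{2}}\,ds = \frac{7 \sqrt{3} \sqrt{\pi}}{3}$ gives
$$I(b) = \frac{7 \sqrt{3} \sqrt{\pi} e^{- \frac{b^{2}}{12}}}{3}.$$

Setting $b = 3$:
$$I = \frac{7 \sqrt{3} \sqrt{\pi}}{3 e^{\frac{3}{4}}}.$$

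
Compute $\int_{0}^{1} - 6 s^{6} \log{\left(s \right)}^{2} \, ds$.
$- \frac{12}{343}$

Start from the elementary integral
$$J(a) = \int_{0}^{1} - 6 s^{a} \, ds = - \frac{6}{a + 1}.$$

Differentiating under the integral sign brings down a factor of $\ln s$:
$$\frac{dJ}{da} = \int_{0}^{1} - 6 s^{a} \log{\left(s \right)} \, ds = \frac{6}{\left(a + 1\right)^{2}}.$$

Repeating twice in total — each differentiation brings down another $\ln s$ — gives
$$\frac{d^{2}J}{da^{2}} = \int_{0}^{1} - 6 s^{a} \log{\left(s \right)}^{2} \, ds = - \frac{12}{\left(a + 1\right)^{3}},$$
and the integrand here is exactly the target integrand, so $I = - \frac{12}{\left(a + 1\right)^{3}}$.

Setting $a = 6$:
$$I = - \frac{12}{343}.$$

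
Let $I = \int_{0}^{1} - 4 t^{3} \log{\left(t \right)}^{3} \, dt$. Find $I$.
$\frac{3}{32}$

Consider the simpler parametrised integral
$$J(a) = \int_{0}^{1} - 4 t^{a} \, dt = - \frac{4}{a + 1}.$$

Differentiating under the integral sign brings down a factor of $\ln t$:
$$\frac{dJ}{da} = \int_{0}^{1} - 4 t^{a} \log{\left(t \right)} \, dt = \frac{4}{\left(a + 1\right)^{2}}.$$

Repeating $3$ times in total — each differentiation brings down another $\ln t$ — gives
$$\frac{d^{3}J}{da^{3}} = \int_{0}^{1} - 4 t^{a} \log{\left(t \right)}^{3} \, dt = \frac{24}{\left(a + 1\right)^{4}},$$
and the integrand here is exactly the target integrand, so $I = \frac{24}{\left(a + 1\right)^{4}}$.

Setting $a = 3$:
$$I = \frac{3}{32}.$$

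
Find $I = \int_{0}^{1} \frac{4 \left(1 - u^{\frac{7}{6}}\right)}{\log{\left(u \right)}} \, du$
$- \log{\left(\frac{28561}{1296} \right)}$

Replace the exponent $\frac{7}{6}$ by a parameter $a$: let $I(a) = \int_{0}^{1} \frac{4 \left(1 - u^{a}\right)}{\log{\left(u \right)}} \, du$.

Since $\dfrac{\partial}{\partial a}\,u^{a} = u^{a} \ln u$, the $\ln u$ in the denominator cancels and
$$\frac{dI}{da} = \int_{0}^{1} -4 u^{a} \, du = -4 \left[\frac{u^{a+1}}{a+1}\right]_0^1 = - \frac{4}{a + 1}.$$

Integrating with respect to $a$ gives $I(a) = - 4 \log{\left(a + 1 \right)} + C$.

At $a = 0$ the integrand is identically $0$, so $I(0) = 0$. The closed form gives $0$, hence $C = 0$.

Setting $a = \frac{7}{6}$:
$$I = - \log{\left(\frac{28561}{1296} \right)}.$$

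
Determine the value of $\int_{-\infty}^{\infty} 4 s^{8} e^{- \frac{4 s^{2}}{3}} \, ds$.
$\frac{8505 \sqrt{3} \sqrt{\pi}}{2048}$

Consider the simpler parametrised integral
$$J(a) = \int_{-\infty}^{\infty} 4 e^{- a s^{2}} \, ds = \frac{4 \sqrt{\pi}}{\sqrt{a}}.$$

Differentiating under the integral sign brings down a factor of $(-s^2)$:
$$\frac{dJ}{da} = \int_{-\infty}^{\infty} - 4 s^{2} e^{- a s^{2}} \, ds = - \frac{2 \sqrt{\pi}}{a^{\frac{3}{2}}}.$$

Repeating $4$ times in total — each differentiation brings down another $(-s^2)$ — gives
$$\frac{d^{4}J}{da^{4}} = \int_{-\infty}^{\infty} 4 s^{8} e^{- a s^{2}} \, ds = \frac{105 \sqrt{\pi}}{4 a^{\frac{9}{2}}},$$
and the integrand here is exactly the target integrand, so $I = \frac{105 \sqrt{\pi}}{4 a^{\frac{9}{2}}}$.

Setting $a = \frac{4}{3}$:
$$I = \frac{8505 \sqrt{3} \sqrt{\pi}}{2048}.$$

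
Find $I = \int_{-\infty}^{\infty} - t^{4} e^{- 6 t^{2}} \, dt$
$- \frac{\sqrt{6} \sqrt{\pi}}{288}$

Start from the elementary integral
$$J(a) = \int_{-\infty}^{\infty} - e^{- a t^{2}} \, dt = - \frac{\sqrt{\pi}}{\sqrt{a}}.$$

Differentiating under the integral sign brings down a factor of $(-t^2)$:
$$\frac{dJ}{da} = \int_{-\infty}^{\infty} t^{2} e^{- a t^{2}} \, dt = \frac{\sqrt{\pi}}{2 a^{\frac{3}{2}}}.$$

Repeating twice in total — each differentiation brings down another $(-t^2)$ — gives
$$\frac{d^{2}J}{da^{2}} = \int_{-\infty}^{\infty} - t^{4} e^{- a t^{2}} \, dt = - \frac{3 \sqrt{\pi}}{4 a^{\frac{5}{2}}},$$
and the integrand here is exactly the target integrand, so $I = - \frac{3 \sqrt{\pi}}{4 a^{\frac{5}{2}}}$.

Setting $a = 6$:
$$I = - \frac{\sqrt{6} \sqrt{\pi}}{288}.$$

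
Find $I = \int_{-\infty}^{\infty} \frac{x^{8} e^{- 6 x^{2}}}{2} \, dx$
$\frac{35 \sqrt{6} \sqrt{\pi}}{82944}$

Consider the simpler parametrised integral
$$J(a) = \int_{-\infty}^{\infty} \frac{e^{- a x^{2}}}{2} \, dx = \frac{\sqrt{\pi}}{2 \sqrt{a}}.$$

Differentiating under the integral sign brings down a factor of $(-x^2)$:
$$\frac{dJ}{da} = \int_{-\infty}^{\infty} - \frac{x^{2} e^{- a x^{2}}}{2} \, dx = - \frac{\sqrt{\pi}}{4 a^{\frac{3}{2}}}.$$

Repeating $4$ times in total — each differentiation brings down another $(-x^2)$ — gives
$$\frac{d^{4}J}{da^{4}} = \int_{-\infty}^{\infty} \frac{x^{8} e^{- a x^{2}}}{2} \, dx = \frac{105 \sqrt{\pi}}{32 a^{\frac{9}{2}}},$$
and the integrand here is exactly the target integrand, so $I = \frac{105 \sqrt{\pi}}{32 a^{\frac{9}{2}}}$.

Setting $a = 6$:
$$I = \frac{35 \sqrt{6} \sqrt{\pi}}{82944}.$$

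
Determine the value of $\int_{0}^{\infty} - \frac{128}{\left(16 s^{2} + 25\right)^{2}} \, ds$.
$- \frac{8 \pi}{125}$

Start from the standard arctangent integral
$$J(a) = \int_{0}^{\infty} - \frac{1}{2 \left(a^{2} + s^{2}\right)} \, ds = - \frac{\pi}{4 a}.$$

Differentiating under the integral sign with respect to $a$,
$$\frac{dJ}{da} = \int_{0}^{\infty} \frac{a}{\left(a^{2} + s^{2}\right)^{2}} \, ds = \frac{\pi}{4 a^{2}},$$
so $\int_{0}^{\infty} - \frac{1}{2 \left(a^{2} + s^{2}\right)^{2}} \, ds = - \frac{\pi}{8 a^{3}}$.

Setting $a = \frac{5}{4}$:
$$I = - \frac{8 \pi}{125}.$$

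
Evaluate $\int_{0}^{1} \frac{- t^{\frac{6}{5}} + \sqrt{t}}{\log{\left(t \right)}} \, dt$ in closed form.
$\log{\left(\frac{15}{22} \right)}$

Consider the one-parameter family: let $I(a) = \int_{0}^{1} \frac{- t^{\frac{6}{5}} + t^{a}}{\log{\left(t \right)}} \, dt$.

Since $\dfrac{\partial}{\partial a}\,t^{a} = t^{a} \ln t$, the $\ln t$ in the denominator cancels and
$$\frac{dI}{da} = \int_{0}^{1} t^{a} \, dt = \left[\frac{t^{a+1}}{a+1}\right]_0^1 = \frac{1}{a + 1}.$$

Integrating with respect to $a$ gives $I(a) = \log{\left(\frac{5 a}{11} + \frac{5}{11} \right)} + C$.

At $a = \frac{6}{5}$ the integrand is identically $0$, so $I(\frac{6}{5}) = 0$. The closed form gives $0$, hence $C = 0$.

Setting $a = \frac{1}{2}$:
$$I = \log{\left(\frac{15}{22} \right)}.$$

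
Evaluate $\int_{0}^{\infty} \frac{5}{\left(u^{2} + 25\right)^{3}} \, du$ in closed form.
$\frac{3 \pi}{10000}$

Start from the standard arctangent integral
$$J(a) = \int_{0}^{\infty} \frac{5}{a^{2} + u^{2}} \, du = \frac{5 \pi}{2 a}.$$

Differentiating under the integral sign with respect to $a$,
$$\frac{dJ}{da} = \int_{0}^{\infty} - \frac{10 a}{\left(a^{2} + u^{2}\right)^{2}} \, du = - \frac{5 \pi}{2 a^{2}},$$
so $\int_{0}^{\infty} \frac{5}{\left(a^{2} + u^{2}\right)^{2}} \, du = \frac{5 \pi}{4 a^{3}}$.

Repeating — each differentiation of $1/(u^2+a^2)^j$ produces $-2ja/(u^2+a^2)^{j+1}$ — and dividing through by $-2ja$ at each step yields, after $2$ differentiations in total,
$$\int_{0}^{\infty} \frac{5}{\left(a^{2} + u^{2}\right)^{3}} \, du = \frac{15 \pi}{16 a^{5}}.$$

Setting $a = 5$:
$$I = \frac{3 \pi}{10000}.$$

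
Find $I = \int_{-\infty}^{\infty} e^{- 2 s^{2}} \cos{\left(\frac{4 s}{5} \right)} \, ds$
$\frac{\sqrt{2} \sqrt{\pi}}{2 e^{\frac{2}{25}}}$

Treat the cosine frequency as a parameter and define $I(b) = \int_{-\infty}^{\infty} e^{- 2 s^{2}} \cos{\left(b s \right)} \, ds$.

Differentiating under the integral sign,
$$I'(b) = \int_{-\infty}^{\infty} - s e^{- 2 s^{2}} \sin{\left(b s \right)} \, ds.$$

Integrate $\int_{-\infty}^{\infty} s \sin(b s)\, e^{- 2 s^{2}}\, ds$ by parts with $u = \sin(b s)$ and $dv = s\, e^{- 2 s^{2}}\, ds$, giving $v = - \frac{e^{- 2 s^{2}}}{4}$. The boundary term vanishes and
$$\int_{-\infty}^{\infty} s \sin(b s)\, e^{- 2 s^{2}}\, ds = \frac{b}{4} \int_{-\infty}^{\infty} \cos(b s)\, e^{- 2 s^{2}}\, ds,$$
so $I'(b) = - \frac{b}{4}\, I(b)$.

This is a separable first-order ODE; solving with the initial condition $I(0) = \int_{-\infty}^{\infty} e^{- 2 s^{2}}\,ds = \frac{\sqrt{2} \sqrt{\pi}}{2}$ gives
$$I(b) = \frac{\sqrt{2} \sqrt{\pi} e^{- \frac{b^{2}}{8}}}{2}.$$

Setting $b = \frac{4}{5}$:
$$I = \frac{\sqrt{2} \sqrt{\pi}}{2 e^{\frac{2}{25}}}.$$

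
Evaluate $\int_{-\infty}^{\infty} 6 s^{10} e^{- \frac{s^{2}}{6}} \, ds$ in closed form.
$1377810 \sqrt{6} \sqrt{\pi}$

Begin with the known integral
$$J(a) = \int_{-\infty}^{\infty} 6 e^{- a s^{2}} \, ds = \frac{6 \sqrt{\pi}}{\sqrt{a}}.$$

Differentiating under the integral sign brings down a factor of $(-s^2)$:
$$\frac{dJ}{da} = \int_{-\infty}^{\infty} - 6 s^{2} e^{- a s^{2}} \, ds = - \frac{3 \sqrt{\pi}}{a^{\frac{3}{2}}}.$$

Repeating $5$ times in total — each differentiation brings down another $(-s^2)$ — gives
$$\frac{d^{5}J}{da^{5}} = \int_{-\infty}^{\infty} - 6 s^{10} e^{- a s^{2}} \, ds = - \frac{2835 \sqrt{\pi}}{16 a^{\frac{11}{2}}},$$
and the integrand here is $(-1)^{5}$ times the target integrand, so $I = (-1)^{5}\,\frac{d^{5}J}{da^{5}} = \frac{2835 \sqrt{\pi}}{16 a^{\frac{11}{2}}}$.

Setting $a = \frac{1}{6}$:
$$I = 1377810 \sqrt{6} \sqrt{\pi}.$$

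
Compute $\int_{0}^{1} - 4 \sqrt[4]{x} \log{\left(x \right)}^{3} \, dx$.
$\frac{6144}{625}$

Begin with the known integral
$$J(a) = \int_{0}^{1} - 4 x^{a} \, dx = - \frac{4}{a + 1}.$$

Differentiating under the integral sign brings down a factor of $\ln x$:
$$\frac{dJ}{da} = \int_{0}^{1} - 4 x^{a} \log{\left(x \right)} \, dx = \frac{4}{\left(a + 1\right)^{2}}.$$

Repeating $3$ times in total — each differentiation brings down another $\ln x$ — gives
$$\frac{d^{3}J}{da^{3}} = \int_{0}^{1} - 4 x^{a} \log{\left(x \right)}^{3} \, dx = \frac{24}{\left(a + 1\right)^{4}},$$
and the integrand here is exactly the target integrand, so $I = \frac{24}{\left(a + 1\right)^{4}}$.

Setting $a = \frac{1}{4}$:
$$I = \frac{6144}{625}.$$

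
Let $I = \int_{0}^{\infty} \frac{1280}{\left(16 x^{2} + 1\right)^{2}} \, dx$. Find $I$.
$80 \pi$

Recall the elementary integral
$$J(a) = \int_{0}^{\infty} \frac{5}{a^{2} + x^{2}} \, dx = \frac{5 \pi}{2 a}.$$

Differentiating under the integral sign with respect to $a$,
$$\frac{dJ}{da} = \int_{0}^{\infty} - \frac{10 a}{\left(a^{2} + x^{2}\right)^{2}} \, dx = - \frac{5 \pi}{2 a^{2}},$$
so $\int_{0}^{\infty} \frac{5}{\left(a^{2} + x^{2}\right)^{2}} \, dx = \frac{5 \pi}{4 a^{3}}$.

Setting $a = \frac{1}{4}$:
$$I = 80 \pi.$$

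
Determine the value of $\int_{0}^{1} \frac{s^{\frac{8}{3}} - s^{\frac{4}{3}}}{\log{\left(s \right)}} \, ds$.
$- \log{\left(7 \right)} + \log{\left(11 \right)}$

Consider the one-parameter family: let $I(a) = \int_{0}^{1} \frac{s^{\frac{8}{3}} - s^{a}}{\log{\left(s \right)}} \, ds$.

Since $\dfrac{\partial}{\partial a}\,s^{a} = s^{a} \ln s$, the $\ln s$ in the denominator cancels and
$$\frac{dI}{da} = \int_{0}^{1} -1 s^{a} \, ds = -1 \left[\frac{s^{a+1}}{a+1}\right]_0^1 = - \frac{1}{a + 1}.$$

Integrating with respect to $a$ gives $I(a) = - \log{\left(\frac{3 a}{11} + \frac{3}{11} \right)} + C$.

At $a = \frac{8}{3}$ the integrand is identically $0$, so $I(\frac{8}{3}) = 0$. The closed form gives $0$, hence $C = 0$.

Setting $a = \frac{4}{3}$:
$$I = - \log{\left(7 \right)} + \log{\left(11 \right)}.$$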